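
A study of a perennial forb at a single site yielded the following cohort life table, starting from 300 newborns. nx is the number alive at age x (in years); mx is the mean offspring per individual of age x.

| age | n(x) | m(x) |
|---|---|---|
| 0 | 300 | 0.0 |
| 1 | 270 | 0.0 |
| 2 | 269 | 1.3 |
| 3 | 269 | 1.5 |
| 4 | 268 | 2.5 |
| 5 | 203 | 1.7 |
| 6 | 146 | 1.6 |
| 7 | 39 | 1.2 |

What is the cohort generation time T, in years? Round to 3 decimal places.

3.927

lx = nx/n0 = nx/300: 1, 0.9, 0.89667…, 0.89667…, 0.89333…, 0.67667…, 0.48667…, 0.13
lx·mx: 0, 0, 1.165667…, 1.345…, 2.233333…, 1.150333…, 0.778667…, 0.156 → R0 = 6.829…
x·lx·mx: 0, 0, 2.331333…, 4.035…, 8.933333…, 5.751667…, 4.672…, 1.092 → Σ = 26.815333…
T = 26.815333… / 6.829… = 3.926685… → 3.927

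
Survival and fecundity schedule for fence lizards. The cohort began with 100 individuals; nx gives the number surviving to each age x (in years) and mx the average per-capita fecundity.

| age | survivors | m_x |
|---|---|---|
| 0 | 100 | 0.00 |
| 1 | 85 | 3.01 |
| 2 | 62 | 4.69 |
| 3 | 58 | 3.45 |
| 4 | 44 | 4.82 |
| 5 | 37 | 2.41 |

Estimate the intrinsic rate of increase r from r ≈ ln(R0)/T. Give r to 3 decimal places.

lx = nx/n0 = nx/100: 1, 0.85, 0.62, 0.58, 0.44, 0.37
R0 = Σ lx·mx = 0 + 2.5585 + 2.9078 + 2.001 + 2.1208 + 0.8917 = 10.4798
Σ x·lx·mx = 27.3188; T = 27.3188/10.4798 = 2.60681…
r ≈ ln(R0)/T = ln(10.4798)/2.60681… = 0.90128… → 0.901

0.901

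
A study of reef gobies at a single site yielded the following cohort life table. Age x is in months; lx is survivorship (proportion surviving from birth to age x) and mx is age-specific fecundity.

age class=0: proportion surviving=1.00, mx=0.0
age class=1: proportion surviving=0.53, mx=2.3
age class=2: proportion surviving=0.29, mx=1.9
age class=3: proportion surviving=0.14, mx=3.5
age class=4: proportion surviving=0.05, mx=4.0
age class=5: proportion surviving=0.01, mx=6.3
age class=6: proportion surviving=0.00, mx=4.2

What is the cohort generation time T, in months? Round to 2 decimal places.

lx·mx: 0, 1.219, 0.551, 0.49, 0.2, 0.063, 0 → R0 = 2.523
x·lx·mx: 0, 1.219, 1.102, 1.47, 0.8, 0.315, 0 → Σ = 4.906
T = 4.906 / 2.523 = 1.944511… → 1.94

1.94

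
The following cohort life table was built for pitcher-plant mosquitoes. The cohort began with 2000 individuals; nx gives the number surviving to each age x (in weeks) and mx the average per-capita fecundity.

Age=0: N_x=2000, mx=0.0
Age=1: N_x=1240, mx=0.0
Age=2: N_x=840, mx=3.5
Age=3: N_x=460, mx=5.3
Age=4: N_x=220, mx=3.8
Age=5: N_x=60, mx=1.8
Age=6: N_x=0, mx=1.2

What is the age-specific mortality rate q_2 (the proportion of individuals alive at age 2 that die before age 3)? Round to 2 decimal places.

lx = nx/n0 = nx/2000: 1, 0.62, 0.42, 0.23, 0.11, 0.03, 0
q_2 = (l_2 − l_3) / l_2 = (0.42 − 0.23) / 0.42
     = 0.19 / 0.42 = 0.452381… → 0.45

0.45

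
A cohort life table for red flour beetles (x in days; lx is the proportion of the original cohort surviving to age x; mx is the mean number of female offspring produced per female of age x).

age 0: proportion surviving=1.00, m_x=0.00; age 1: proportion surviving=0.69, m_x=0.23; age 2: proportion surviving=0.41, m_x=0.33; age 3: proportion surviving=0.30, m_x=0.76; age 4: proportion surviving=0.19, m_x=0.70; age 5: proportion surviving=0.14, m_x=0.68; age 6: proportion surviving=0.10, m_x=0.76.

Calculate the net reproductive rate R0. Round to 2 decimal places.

0.83

lx·mx by age: 0, 0.1587, 0.1353, 0.228, 0.133, 0.0952, 0.076
R0 = Σ lx·mx = 0.8262 → 0.83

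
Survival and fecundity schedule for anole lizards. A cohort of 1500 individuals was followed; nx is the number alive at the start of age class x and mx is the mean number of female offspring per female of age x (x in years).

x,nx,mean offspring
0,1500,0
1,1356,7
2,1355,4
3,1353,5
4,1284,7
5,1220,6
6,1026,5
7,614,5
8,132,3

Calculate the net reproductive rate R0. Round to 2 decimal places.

31.05

lx = nx/n0 = nx/1500: 1, 0.904, 0.90333…, 0.902, 0.856, 0.81333…, 0.684, 0.40933…, 0.088
lx·mx by age: 0, 6.328, 3.613333…, 4.51, 5.992, 4.88…, 3.42, 2.046667…, 0.264
R0 = Σ lx·mx = 31.054… → 31.05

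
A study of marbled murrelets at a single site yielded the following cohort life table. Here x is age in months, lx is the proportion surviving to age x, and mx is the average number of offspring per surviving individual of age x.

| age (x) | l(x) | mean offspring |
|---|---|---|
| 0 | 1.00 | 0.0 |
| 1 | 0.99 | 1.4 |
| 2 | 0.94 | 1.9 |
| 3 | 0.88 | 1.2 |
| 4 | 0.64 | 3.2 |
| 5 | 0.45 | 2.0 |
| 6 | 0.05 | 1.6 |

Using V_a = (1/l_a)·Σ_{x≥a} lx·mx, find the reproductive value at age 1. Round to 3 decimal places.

7.329

lx·mx for x ≥ 1: 1.386, 1.786, 1.056, 2.048, 0.9, 0.08 → sum = 7.256
V_1 = 7.256 / l_1 = 7.256 / 0.99 = 7.329293… → 7.329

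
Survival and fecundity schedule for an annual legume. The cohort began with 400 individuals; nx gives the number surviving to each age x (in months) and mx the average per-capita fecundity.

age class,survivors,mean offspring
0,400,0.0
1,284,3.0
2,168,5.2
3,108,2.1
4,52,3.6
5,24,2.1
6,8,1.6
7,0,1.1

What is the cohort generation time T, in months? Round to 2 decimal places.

1.98

lx = nx/n0 = nx/400: 1, 0.71, 0.42, 0.27, 0.13, 0.06, 0.02, 0
lx·mx: 0, 2.13, 2.184, 0.567, 0.468, 0.126, 0.032, 0 → R0 = 5.507
x·lx·mx: 0, 2.13, 4.368, 1.701, 1.872, 0.63, 0.192, 0 → Σ = 10.893
T = 10.893 / 5.507 = 1.978028… → 1.98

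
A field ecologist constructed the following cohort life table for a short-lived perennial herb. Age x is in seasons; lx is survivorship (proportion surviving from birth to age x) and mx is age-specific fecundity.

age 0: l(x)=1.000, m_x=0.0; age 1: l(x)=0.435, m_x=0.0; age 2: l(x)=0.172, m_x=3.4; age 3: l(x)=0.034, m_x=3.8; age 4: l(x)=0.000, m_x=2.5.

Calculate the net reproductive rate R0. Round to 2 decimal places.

lx·mx by age: 0, 0, 0.5848, 0.1292, 0
R0 = Σ lx·mx = 0.714 → 0.71

0.71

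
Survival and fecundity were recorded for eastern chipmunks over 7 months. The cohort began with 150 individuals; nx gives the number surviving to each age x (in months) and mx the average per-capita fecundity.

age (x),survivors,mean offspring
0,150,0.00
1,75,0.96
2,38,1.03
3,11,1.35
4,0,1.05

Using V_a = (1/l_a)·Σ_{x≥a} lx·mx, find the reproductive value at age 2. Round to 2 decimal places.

1.42

lx = nx/n0 = nx/150: 1, 0.5, 0.25333…, 0.07333…, 0
lx·mx for x ≥ 2: 0.260933…, 0.099…, 0 → sum = 0.359933…
V_2 = 0.359933… / l_2 = 0.359933… / 0.253333… = 1.420789… → 1.42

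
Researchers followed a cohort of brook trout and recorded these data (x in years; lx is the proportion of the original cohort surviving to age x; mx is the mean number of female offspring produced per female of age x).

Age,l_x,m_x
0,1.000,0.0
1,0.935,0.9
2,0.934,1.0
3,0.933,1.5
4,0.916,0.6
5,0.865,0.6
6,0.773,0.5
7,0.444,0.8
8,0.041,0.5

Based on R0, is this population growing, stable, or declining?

R0 = Σ lx·mx = 0 + 0.8415 + 0.934 + 1.3995 + 0.5496 + 0.519 + 0.3865 + 0.3552 + 0.0205 = 5.0058
R0 > 1, so the population is growing.

growing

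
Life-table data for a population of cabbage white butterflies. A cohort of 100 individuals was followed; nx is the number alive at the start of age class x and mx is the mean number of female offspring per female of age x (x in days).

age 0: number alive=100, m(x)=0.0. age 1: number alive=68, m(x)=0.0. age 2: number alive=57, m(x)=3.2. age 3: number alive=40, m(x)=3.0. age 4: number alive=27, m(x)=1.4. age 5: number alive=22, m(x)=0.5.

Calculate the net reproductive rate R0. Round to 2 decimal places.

lx = nx/n0 = nx/100: 1, 0.68, 0.57, 0.4, 0.27, 0.22
lx·mx by age: 0, 0, 1.824, 1.2, 0.378, 0.11
R0 = Σ lx·mx = 3.512 → 3.51

3.51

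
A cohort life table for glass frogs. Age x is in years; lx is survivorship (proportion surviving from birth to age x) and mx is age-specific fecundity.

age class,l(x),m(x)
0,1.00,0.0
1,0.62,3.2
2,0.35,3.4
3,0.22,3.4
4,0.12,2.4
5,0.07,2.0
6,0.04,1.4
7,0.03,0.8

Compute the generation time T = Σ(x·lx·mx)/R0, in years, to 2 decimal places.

lx·mx: 0, 1.984, 1.19, 0.748, 0.288, 0.14, 0.056, 0.024 → R0 = 4.43
x·lx·mx: 0, 1.984, 2.38, 2.244, 1.152, 0.7, 0.336, 0.168 → Σ = 8.964
T = 8.964 / 4.43 = 2.023476… → 2.02

2.02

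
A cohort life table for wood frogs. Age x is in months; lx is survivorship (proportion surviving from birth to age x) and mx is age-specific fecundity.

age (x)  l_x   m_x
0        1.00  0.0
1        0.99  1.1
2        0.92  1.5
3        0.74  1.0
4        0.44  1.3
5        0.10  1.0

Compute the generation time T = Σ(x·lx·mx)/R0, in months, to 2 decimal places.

2.28

lx·mx: 0, 1.089, 1.38, 0.74, 0.572, 0.1 → R0 = 3.881
x·lx·mx: 0, 1.089, 2.76, 2.22, 2.288, 0.5 → Σ = 8.857
T = 8.857 / 3.881 = 2.282144… → 2.28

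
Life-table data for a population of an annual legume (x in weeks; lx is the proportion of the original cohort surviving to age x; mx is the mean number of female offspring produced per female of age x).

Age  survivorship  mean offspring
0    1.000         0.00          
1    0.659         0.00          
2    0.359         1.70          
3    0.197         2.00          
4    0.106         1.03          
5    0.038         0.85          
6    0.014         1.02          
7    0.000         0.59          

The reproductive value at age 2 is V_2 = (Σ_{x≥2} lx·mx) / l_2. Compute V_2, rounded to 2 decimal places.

3.23

lx·mx for x ≥ 2: 0.6103, 0.394, 0.10918, 0.0323, 0.01428, 0 → sum = 1.16006
V_2 = 1.16006 / l_2 = 1.16006 / 0.359 = 3.231365… → 3.23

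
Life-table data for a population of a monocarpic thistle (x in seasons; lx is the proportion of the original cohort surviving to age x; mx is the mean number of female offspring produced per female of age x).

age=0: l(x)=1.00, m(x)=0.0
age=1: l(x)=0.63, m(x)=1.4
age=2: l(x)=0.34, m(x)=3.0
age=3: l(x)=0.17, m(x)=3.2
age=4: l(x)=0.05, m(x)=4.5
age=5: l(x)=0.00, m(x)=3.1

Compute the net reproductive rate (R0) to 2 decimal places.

lx·mx by age: 0, 0.882, 1.02, 0.544, 0.225, 0
R0 = Σ lx·mx = 2.671 → 2.67

2.67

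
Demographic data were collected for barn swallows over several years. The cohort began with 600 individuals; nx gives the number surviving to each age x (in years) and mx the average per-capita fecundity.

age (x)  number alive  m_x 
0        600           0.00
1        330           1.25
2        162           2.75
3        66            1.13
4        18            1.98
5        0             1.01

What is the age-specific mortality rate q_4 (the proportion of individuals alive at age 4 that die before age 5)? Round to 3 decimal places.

lx = nx/n0 = nx/600: 1, 0.55, 0.27, 0.11, 0.03, 0
q_4 = (l_4 − l_5) / l_4 = (0.03 − 0) / 0.03
     = 0.03 / 0.03 = 1 → 1.000

1.000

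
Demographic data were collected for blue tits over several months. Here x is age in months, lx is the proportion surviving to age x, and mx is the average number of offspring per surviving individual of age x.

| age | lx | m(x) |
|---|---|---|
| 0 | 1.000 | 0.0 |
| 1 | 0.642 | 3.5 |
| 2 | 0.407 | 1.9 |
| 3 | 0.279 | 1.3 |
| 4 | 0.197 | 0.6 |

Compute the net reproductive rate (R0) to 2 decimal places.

3.50

lx·mx by age: 0, 2.247, 0.7733, 0.3627, 0.1182
R0 = Σ lx·mx = 3.5012 → 3.50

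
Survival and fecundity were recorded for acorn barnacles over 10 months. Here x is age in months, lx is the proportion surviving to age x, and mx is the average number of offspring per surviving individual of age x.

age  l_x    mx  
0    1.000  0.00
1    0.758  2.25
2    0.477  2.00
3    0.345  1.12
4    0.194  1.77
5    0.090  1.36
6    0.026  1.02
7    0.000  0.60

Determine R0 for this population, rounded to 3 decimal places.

lx·mx by age: 0, 1.7055, 0.954, 0.3864, 0.34338, 0.1224, 0.02652, 0
R0 = Σ lx·mx = 3.5382 → 3.538

3.538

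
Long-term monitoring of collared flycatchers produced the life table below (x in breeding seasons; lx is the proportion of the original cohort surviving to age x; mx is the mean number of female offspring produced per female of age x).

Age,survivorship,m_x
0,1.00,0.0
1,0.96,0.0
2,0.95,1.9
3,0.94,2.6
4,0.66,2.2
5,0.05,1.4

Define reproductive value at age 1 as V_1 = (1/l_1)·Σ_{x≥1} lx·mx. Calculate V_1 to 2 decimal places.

lx·mx for x ≥ 1: 0, 1.805, 2.444, 1.452, 0.07 → sum = 5.771
V_1 = 5.771 / l_1 = 5.771 / 0.96 = 6.011458… → 6.01

6.01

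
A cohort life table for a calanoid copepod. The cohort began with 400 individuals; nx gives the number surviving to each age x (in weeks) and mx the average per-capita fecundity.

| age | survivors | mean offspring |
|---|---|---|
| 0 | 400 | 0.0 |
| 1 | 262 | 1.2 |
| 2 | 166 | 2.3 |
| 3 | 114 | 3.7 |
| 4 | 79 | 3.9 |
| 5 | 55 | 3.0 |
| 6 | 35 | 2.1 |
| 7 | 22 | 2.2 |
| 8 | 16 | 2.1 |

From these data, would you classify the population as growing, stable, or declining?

growing

lx = nx/n0 = nx/400: 1, 0.655, 0.415, 0.285, 0.1975, 0.1375, 0.0875, 0.055, 0.04
R0 = Σ lx·mx = 0 + 0.786 + 0.9545 + 1.0545 + 0.77025 + 0.4125 + 0.18375 + 0.121 + 0.084 = 4.3665
R0 > 1, so the population is growing.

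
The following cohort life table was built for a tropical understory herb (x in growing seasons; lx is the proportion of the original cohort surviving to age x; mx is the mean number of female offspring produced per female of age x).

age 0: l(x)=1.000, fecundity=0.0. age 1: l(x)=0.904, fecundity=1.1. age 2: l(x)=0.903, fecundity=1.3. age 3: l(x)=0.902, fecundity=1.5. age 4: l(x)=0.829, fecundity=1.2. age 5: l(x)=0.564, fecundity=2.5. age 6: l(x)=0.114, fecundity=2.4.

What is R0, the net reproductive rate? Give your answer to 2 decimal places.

lx·mx by age: 0, 0.9944, 1.1739, 1.353, 0.9948, 1.41, 0.2736
R0 = Σ lx·mx = 6.1997 → 6.20

6.20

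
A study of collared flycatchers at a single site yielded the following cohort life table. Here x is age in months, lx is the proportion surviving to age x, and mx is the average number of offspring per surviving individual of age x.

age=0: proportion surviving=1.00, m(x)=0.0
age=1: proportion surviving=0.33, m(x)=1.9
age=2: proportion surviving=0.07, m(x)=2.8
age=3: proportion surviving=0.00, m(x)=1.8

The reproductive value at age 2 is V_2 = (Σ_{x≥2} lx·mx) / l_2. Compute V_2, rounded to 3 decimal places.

lx·mx for x ≥ 2: 0.196, 0 → sum = 0.196
V_2 = 0.196 / l_2 = 0.196 / 0.07 = 2.8 → 2.800

2.800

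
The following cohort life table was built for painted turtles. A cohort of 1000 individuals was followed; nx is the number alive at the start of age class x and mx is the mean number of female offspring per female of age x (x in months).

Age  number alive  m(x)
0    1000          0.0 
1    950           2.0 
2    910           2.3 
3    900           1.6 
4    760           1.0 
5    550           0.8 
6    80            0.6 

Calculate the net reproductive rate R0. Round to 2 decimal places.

6.68

lx = nx/n0 = nx/1000: 1, 0.95, 0.91, 0.9, 0.76, 0.55, 0.08
lx·mx by age: 0, 1.9, 2.093, 1.44, 0.76, 0.44, 0.048
R0 = Σ lx·mx = 6.681 → 6.68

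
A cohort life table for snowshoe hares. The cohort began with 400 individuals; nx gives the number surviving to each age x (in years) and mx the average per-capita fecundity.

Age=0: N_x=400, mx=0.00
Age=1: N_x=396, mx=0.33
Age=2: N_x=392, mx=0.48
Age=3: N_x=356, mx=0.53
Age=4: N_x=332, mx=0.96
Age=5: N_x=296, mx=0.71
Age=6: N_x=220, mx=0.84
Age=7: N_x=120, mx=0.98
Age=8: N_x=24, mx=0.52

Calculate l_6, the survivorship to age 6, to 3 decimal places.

l_6 = n_6/n_0 = 220/400 = 0.55 → 0.550

0.550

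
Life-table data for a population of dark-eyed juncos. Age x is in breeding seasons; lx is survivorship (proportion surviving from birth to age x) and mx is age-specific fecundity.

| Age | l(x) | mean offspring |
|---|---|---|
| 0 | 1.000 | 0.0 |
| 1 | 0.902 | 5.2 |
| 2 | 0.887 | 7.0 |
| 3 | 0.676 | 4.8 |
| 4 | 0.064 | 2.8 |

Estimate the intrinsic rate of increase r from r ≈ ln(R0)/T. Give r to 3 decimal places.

R0 = Σ lx·mx = 0 + 4.6904 + 6.209 + 3.2448 + 0.1792 = 14.3234
Σ x·lx·mx = 27.5596; T = 27.5596/14.3234 = 1.9241…
r ≈ ln(R0)/T = ln(14.3234)/1.9241… = 1.38345… → 1.383

1.383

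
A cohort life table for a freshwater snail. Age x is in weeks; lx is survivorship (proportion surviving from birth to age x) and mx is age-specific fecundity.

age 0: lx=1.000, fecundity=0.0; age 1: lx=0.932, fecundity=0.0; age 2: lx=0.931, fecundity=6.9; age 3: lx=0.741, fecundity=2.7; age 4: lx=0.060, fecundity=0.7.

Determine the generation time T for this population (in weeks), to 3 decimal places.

lx·mx: 0, 0, 6.4239, 2.0007, 0.042 → R0 = 8.4666
x·lx·mx: 0, 0, 12.8478, 6.0021, 0.168 → Σ = 19.0179
T = 19.0179 / 8.4666 = 2.246226… → 2.246

2.246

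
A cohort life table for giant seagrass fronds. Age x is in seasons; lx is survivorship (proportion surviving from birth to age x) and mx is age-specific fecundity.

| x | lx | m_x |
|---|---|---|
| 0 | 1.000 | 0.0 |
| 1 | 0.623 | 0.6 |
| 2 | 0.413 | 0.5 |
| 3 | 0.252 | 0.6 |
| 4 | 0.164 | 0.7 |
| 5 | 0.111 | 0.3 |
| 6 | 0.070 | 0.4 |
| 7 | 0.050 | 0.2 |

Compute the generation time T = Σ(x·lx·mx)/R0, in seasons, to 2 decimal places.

2.29

lx·mx: 0, 0.3738, 0.2065, 0.1512, 0.1148, 0.0333, 0.028, 0.01 → R0 = 0.9176
x·lx·mx: 0, 0.3738, 0.413, 0.4536, 0.4592, 0.1665, 0.168, 0.07 → Σ = 2.1041
T = 2.1041 / 0.9176 = 2.293047… → 2.29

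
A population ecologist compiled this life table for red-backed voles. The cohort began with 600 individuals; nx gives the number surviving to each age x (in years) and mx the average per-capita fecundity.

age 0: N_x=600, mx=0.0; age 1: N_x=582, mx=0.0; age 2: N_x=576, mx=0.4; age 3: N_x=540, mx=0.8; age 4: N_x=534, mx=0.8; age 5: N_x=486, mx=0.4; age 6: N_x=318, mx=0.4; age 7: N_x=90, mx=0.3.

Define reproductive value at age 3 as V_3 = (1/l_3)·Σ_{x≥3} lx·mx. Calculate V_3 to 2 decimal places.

2.24

lx = nx/n0 = nx/600: 1, 0.97, 0.96, 0.9, 0.89, 0.81, 0.53, 0.15
lx·mx for x ≥ 3: 0.72, 0.712, 0.324, 0.212, 0.045 → sum = 2.013
V_3 = 2.013 / l_3 = 2.013 / 0.9 = 2.236667… → 2.24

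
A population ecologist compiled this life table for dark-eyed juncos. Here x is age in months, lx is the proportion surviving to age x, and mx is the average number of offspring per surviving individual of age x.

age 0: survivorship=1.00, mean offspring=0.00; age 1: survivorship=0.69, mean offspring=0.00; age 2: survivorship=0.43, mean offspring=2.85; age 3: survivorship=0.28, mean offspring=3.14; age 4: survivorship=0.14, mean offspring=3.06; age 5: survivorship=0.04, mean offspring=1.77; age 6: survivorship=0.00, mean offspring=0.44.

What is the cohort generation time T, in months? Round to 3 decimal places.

lx·mx: 0, 0, 1.2255, 0.8792, 0.4284, 0.0708, 0 → R0 = 2.6039
x·lx·mx: 0, 0, 2.451, 2.6376, 1.7136, 0.354, 0 → Σ = 7.1562
T = 7.1562 / 2.6039 = 2.748262… → 2.748

2.748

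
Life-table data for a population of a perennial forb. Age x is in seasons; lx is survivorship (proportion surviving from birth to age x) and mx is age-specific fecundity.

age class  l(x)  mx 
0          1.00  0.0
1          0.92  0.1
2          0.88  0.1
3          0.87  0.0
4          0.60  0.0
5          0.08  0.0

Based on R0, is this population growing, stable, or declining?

R0 = Σ lx·mx = 0 + 0.092 + 0.088 + 0 + 0 + 0 = 0.18
R0 < 1, so the population is declining.

declining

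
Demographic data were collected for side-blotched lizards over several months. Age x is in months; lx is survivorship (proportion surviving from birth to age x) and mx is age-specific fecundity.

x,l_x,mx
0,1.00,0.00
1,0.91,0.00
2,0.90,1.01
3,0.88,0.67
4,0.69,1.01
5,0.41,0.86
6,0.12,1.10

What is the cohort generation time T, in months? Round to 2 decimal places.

3.33

lx·mx: 0, 0, 0.909, 0.5896, 0.6969, 0.3526, 0.132 → R0 = 2.6801
x·lx·mx: 0, 0, 1.818, 1.7688, 2.7876, 1.763, 0.792 → Σ = 8.9294
T = 8.9294 / 2.6801 = 3.331741… → 3.33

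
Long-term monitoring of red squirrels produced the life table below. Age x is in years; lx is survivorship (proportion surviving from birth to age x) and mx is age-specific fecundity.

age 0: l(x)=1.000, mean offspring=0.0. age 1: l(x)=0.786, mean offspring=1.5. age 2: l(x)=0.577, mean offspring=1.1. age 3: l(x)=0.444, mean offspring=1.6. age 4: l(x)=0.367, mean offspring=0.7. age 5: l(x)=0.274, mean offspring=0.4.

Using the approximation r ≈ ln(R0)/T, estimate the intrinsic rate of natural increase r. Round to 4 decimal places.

0.4985

R0 = Σ lx·mx = 0 + 1.179 + 0.6347 + 0.7104 + 0.2569 + 0.1096 = 2.8906
Σ x·lx·mx = 6.1552; T = 6.1552/2.8906 = 2.12938…
r ≈ ln(R0)/T = ln(2.8906)/2.12938… = 0.498484… → 0.4985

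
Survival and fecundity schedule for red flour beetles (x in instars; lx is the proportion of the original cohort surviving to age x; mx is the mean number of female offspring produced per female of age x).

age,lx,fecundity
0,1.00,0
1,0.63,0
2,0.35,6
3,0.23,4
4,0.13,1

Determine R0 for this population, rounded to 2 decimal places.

3.15

lx·mx by age: 0, 0, 2.1, 0.92, 0.13
R0 = Σ lx·mx = 3.15 → 3.15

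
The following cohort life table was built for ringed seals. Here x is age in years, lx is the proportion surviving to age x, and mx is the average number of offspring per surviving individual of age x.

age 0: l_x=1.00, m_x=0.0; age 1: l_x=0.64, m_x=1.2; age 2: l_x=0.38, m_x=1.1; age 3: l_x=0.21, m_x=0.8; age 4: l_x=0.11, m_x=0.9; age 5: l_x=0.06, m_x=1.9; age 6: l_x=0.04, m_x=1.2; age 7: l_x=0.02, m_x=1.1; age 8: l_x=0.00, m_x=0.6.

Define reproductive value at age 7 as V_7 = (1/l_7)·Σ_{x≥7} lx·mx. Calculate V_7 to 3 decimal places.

1.100

lx·mx for x ≥ 7: 0.022, 0 → sum = 0.022
V_7 = 0.022 / l_7 = 0.022 / 0.02 = 1.1 → 1.100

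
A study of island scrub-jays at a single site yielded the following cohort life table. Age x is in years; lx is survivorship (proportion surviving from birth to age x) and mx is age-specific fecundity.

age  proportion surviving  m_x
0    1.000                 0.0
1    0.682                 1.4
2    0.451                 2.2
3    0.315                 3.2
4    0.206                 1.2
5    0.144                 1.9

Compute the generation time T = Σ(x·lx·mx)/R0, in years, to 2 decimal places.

2.39

lx·mx: 0, 0.9548, 0.9922, 1.008, 0.2472, 0.2736 → R0 = 3.4758
x·lx·mx: 0, 0.9548, 1.9844, 3.024, 0.9888, 1.368 → Σ = 8.32
T = 8.32 / 3.4758 = 2.393694… → 2.39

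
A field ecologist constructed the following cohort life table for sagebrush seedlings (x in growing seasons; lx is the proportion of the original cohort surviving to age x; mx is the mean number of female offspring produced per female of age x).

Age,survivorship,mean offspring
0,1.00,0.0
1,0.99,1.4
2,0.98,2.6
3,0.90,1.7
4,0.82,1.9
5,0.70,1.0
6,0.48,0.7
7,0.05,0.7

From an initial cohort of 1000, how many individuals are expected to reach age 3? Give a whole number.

Expected survivors = N0 · l_3 = 1000 × 0.90 = 900 → 900

900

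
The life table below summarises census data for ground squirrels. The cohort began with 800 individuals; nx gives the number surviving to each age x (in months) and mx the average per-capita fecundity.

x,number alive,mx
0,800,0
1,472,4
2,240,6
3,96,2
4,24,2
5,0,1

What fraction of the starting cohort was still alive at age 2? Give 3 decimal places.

l_2 = n_2/n_0 = 240/800 = 0.3 → 0.300

0.300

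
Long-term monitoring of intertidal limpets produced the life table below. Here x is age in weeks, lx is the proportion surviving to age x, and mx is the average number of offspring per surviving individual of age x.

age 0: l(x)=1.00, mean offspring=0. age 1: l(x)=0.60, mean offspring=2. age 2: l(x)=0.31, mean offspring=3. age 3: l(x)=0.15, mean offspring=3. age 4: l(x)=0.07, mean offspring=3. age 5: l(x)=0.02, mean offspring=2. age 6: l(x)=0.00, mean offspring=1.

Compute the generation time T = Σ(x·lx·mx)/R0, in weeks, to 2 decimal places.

1.93

lx·mx: 0, 1.2, 0.93, 0.45, 0.21, 0.04, 0 → R0 = 2.83
x·lx·mx: 0, 1.2, 1.86, 1.35, 0.84, 0.2, 0 → Σ = 5.45
T = 5.45 / 2.83 = 1.925795… → 1.93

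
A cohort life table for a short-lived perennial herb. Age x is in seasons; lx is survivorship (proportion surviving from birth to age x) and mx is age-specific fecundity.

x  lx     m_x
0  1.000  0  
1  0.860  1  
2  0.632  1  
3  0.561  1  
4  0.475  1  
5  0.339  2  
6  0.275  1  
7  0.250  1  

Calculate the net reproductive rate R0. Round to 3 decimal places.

lx·mx by age: 0, 0.86, 0.632, 0.561, 0.475, 0.678, 0.275, 0.25
R0 = Σ lx·mx = 3.731 → 3.731

3.731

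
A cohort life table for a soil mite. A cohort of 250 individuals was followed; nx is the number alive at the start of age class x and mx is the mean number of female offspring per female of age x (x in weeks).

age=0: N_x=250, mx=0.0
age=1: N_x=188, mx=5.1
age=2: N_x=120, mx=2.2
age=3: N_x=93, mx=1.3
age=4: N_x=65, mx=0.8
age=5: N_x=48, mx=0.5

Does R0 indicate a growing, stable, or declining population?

lx = nx/n0 = nx/250: 1, 0.752, 0.48, 0.372, 0.26, 0.192
R0 = Σ lx·mx = 0 + 3.8352 + 1.056 + 0.4836 + 0.208 + 0.096 = 5.6788
R0 > 1, so the population is growing.

growing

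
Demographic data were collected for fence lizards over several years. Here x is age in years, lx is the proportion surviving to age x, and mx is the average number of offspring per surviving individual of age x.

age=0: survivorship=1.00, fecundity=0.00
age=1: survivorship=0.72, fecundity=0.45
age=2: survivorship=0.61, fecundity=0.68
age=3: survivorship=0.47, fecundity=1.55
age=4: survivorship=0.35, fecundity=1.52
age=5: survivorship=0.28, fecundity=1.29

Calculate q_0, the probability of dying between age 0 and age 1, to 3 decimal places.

0.280

q_0 = (l_0 − l_1) / l_0 = (1 − 0.72) / 1
     = 0.28 / 1 = 0.28 → 0.280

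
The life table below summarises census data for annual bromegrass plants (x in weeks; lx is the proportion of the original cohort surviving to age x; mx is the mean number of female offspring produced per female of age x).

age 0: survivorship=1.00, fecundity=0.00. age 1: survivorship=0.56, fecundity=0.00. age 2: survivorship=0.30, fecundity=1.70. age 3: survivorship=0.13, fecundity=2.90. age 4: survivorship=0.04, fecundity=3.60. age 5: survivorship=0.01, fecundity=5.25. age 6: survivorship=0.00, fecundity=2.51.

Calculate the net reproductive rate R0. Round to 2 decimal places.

lx·mx by age: 0, 0, 0.51, 0.377, 0.144, 0.0525, 0
R0 = Σ lx·mx = 1.0835 → 1.08

1.08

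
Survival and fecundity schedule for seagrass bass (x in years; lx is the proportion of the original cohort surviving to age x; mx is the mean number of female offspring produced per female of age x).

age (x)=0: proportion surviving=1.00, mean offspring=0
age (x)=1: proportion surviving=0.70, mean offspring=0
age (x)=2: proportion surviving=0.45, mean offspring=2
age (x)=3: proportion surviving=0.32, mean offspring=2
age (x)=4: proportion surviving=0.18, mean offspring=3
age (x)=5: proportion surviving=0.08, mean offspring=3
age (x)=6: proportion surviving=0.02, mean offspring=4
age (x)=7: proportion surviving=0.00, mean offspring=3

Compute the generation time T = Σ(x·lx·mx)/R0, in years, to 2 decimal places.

3.15

lx·mx: 0, 0, 0.9, 0.64, 0.54, 0.24, 0.08, 0 → R0 = 2.4
x·lx·mx: 0, 0, 1.8, 1.92, 2.16, 1.2, 0.48, 0 → Σ = 7.56
T = 7.56 / 2.4 = 3.15 → 3.15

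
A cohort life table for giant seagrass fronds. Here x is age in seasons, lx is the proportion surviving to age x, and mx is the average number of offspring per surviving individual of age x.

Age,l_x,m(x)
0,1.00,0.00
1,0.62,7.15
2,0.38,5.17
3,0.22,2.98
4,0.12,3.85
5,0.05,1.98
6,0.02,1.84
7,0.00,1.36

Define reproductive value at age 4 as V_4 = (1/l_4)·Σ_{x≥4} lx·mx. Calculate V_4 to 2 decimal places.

4.98

lx·mx for x ≥ 4: 0.462, 0.099, 0.0368, 0 → sum = 0.5978
V_4 = 0.5978 / l_4 = 0.5978 / 0.12 = 4.981667… → 4.98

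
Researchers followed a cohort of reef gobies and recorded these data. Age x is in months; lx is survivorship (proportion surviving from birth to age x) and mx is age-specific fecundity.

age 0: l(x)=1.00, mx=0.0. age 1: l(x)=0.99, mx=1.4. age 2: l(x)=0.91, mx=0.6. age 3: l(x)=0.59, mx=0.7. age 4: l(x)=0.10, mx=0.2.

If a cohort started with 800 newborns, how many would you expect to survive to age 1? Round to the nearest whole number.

792

Expected survivors = N0 · l_1 = 800 × 0.99 = 792 → 792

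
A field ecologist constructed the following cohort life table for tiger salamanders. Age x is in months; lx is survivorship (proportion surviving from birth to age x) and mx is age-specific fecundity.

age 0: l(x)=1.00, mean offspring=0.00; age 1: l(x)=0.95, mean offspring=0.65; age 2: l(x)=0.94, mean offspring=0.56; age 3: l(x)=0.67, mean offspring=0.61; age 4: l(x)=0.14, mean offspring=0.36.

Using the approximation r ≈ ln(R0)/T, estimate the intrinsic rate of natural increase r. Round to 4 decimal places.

0.2442

R0 = Σ lx·mx = 0 + 0.6175 + 0.5264 + 0.4087 + 0.0504 = 1.603
Σ x·lx·mx = 3.098; T = 3.098/1.603 = 1.93263…
r ≈ ln(R0)/T = ln(1.603)/1.93263… = 0.244164… → 0.2442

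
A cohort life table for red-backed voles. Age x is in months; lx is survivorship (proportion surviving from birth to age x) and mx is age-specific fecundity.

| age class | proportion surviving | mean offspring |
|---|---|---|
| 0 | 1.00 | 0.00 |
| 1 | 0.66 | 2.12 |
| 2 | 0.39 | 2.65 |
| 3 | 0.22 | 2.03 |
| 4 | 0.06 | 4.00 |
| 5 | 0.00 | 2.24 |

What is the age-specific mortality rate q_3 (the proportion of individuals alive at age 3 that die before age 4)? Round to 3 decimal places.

q_3 = (l_3 − l_4) / l_3 = (0.22 − 0.06) / 0.22
     = 0.16 / 0.22 = 0.727273… → 0.727

0.727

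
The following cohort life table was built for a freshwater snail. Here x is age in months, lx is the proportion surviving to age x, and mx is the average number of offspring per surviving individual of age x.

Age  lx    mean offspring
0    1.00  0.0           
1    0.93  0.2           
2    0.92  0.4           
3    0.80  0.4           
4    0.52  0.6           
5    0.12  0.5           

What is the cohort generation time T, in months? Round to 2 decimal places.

2.75

lx·mx: 0, 0.186, 0.368, 0.32, 0.312, 0.06 → R0 = 1.246
x·lx·mx: 0, 0.186, 0.736, 0.96, 1.248, 0.3 → Σ = 3.43
T = 3.43 / 1.246 = 2.752809… → 2.75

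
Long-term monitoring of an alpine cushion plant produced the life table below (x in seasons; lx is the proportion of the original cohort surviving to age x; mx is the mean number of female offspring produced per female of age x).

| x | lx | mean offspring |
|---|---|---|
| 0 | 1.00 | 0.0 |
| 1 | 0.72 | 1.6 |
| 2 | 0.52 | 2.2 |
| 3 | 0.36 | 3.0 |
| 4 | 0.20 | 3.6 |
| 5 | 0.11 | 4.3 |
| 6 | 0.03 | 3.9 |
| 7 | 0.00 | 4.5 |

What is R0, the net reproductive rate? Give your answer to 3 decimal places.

4.686

lx·mx by age: 0, 1.152, 1.144, 1.08, 0.72, 0.473, 0.117, 0
R0 = Σ lx·mx = 4.686 → 4.686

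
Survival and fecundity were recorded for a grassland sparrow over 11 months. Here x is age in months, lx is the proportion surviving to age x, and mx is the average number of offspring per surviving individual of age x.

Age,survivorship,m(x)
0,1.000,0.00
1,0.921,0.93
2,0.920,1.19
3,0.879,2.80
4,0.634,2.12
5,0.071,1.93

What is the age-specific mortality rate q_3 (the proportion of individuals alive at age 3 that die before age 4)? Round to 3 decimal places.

0.279

q_3 = (l_3 − l_4) / l_3 = (0.879 − 0.634) / 0.879
     = 0.245 / 0.879 = 0.278726… → 0.279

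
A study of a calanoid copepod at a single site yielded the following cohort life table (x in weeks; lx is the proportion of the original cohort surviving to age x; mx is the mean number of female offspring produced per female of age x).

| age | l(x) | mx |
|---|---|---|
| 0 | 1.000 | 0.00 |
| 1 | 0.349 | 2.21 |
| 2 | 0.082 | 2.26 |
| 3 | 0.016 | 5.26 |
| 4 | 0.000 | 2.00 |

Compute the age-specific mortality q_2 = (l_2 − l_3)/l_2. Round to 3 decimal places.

0.805

q_2 = (l_2 − l_3) / l_2 = (0.082 − 0.016) / 0.082
     = 0.066 / 0.082 = 0.804878… → 0.805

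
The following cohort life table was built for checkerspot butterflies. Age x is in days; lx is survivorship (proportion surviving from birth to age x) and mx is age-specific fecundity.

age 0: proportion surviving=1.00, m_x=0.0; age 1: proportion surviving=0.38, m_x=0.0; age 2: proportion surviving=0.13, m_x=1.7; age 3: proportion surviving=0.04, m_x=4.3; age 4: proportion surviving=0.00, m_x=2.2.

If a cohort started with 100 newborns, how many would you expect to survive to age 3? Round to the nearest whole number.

Expected survivors = N0 · l_3 = 100 × 0.04 = 4 → 4

4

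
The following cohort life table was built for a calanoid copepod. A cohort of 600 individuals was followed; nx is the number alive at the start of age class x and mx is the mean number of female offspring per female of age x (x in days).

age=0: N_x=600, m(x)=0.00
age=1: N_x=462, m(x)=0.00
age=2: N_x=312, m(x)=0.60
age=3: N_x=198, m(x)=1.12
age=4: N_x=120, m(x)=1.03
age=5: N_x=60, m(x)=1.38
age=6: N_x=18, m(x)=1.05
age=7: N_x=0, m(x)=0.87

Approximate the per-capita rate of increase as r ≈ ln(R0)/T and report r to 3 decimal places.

0.017

lx = nx/n0 = nx/600: 1, 0.77, 0.52, 0.33, 0.2, 0.1, 0.03, 0
R0 = Σ lx·mx = 0 + 0 + 0.312 + 0.3696 + 0.206 + 0.138 + 0.0315 + 0 = 1.0571
Σ x·lx·mx = 3.4358; T = 3.4358/1.0571 = 3.25021…
r ≈ ln(R0)/T = ln(1.0571)/3.25021… = 0.01708… → 0.017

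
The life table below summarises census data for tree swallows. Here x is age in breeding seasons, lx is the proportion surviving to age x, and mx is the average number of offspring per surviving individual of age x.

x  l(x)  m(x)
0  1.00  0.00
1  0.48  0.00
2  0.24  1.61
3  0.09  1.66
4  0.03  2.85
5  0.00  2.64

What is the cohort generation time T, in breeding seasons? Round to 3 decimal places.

2.516

lx·mx: 0, 0, 0.3864, 0.1494, 0.0855, 0 → R0 = 0.6213
x·lx·mx: 0, 0, 0.7728, 0.4482, 0.342, 0 → Σ = 1.563
T = 1.563 / 0.6213 = 2.515693… → 2.516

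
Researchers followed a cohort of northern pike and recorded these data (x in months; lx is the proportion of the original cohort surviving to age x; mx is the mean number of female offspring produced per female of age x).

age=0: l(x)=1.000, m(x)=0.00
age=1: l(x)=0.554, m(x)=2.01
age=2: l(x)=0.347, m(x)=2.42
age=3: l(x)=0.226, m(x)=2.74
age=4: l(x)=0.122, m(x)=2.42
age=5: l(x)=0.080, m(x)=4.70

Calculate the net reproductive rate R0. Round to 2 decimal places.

lx·mx by age: 0, 1.11354, 0.83974, 0.61924, 0.29524, 0.376
R0 = Σ lx·mx = 3.24376 → 3.24

3.24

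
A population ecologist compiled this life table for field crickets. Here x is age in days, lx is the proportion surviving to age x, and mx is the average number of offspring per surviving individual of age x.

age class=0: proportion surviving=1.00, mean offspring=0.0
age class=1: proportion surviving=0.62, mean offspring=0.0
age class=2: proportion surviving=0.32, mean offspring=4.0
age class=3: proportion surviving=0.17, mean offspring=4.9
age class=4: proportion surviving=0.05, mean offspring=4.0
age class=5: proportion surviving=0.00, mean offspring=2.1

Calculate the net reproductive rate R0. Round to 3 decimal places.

2.313

lx·mx by age: 0, 0, 1.28, 0.833, 0.2, 0
R0 = Σ lx·mx = 2.313 → 2.313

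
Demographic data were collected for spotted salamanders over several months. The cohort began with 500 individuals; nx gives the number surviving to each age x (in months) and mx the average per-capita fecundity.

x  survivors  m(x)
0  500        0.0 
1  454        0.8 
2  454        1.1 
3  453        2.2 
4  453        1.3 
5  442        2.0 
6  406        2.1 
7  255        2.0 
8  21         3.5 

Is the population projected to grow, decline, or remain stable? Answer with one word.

growing

lx = nx/n0 = nx/500: 1, 0.908, 0.908, 0.906, 0.906, 0.884, 0.812, 0.51, 0.042
R0 = Σ lx·mx = 0 + 0.7264 + 0.9988 + 1.9932 + 1.1778 + 1.768 + 1.7052 + 1.02 + 0.147 = 9.5364
R0 > 1, so the population is growing.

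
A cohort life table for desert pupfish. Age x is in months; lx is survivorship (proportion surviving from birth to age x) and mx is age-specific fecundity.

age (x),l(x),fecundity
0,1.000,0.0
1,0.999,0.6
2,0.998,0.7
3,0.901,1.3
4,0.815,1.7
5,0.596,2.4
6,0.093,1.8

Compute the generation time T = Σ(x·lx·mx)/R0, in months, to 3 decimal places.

lx·mx: 0, 0.5994, 0.6986, 1.1713, 1.3855, 1.4304, 0.1674 → R0 = 5.4526
x·lx·mx: 0, 0.5994, 1.3972, 3.5139, 5.542, 7.152, 1.0044 → Σ = 19.2089
T = 19.2089 / 5.4526 = 3.522888… → 3.523

3.523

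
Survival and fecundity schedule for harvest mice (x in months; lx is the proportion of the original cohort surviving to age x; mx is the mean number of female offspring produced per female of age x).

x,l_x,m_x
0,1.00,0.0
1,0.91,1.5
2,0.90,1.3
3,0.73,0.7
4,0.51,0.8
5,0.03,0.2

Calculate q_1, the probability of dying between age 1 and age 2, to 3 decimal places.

0.011

q_1 = (l_1 − l_2) / l_1 = (0.91 − 0.9) / 0.91
     = 0.01 / 0.91 = 0.010989… → 0.011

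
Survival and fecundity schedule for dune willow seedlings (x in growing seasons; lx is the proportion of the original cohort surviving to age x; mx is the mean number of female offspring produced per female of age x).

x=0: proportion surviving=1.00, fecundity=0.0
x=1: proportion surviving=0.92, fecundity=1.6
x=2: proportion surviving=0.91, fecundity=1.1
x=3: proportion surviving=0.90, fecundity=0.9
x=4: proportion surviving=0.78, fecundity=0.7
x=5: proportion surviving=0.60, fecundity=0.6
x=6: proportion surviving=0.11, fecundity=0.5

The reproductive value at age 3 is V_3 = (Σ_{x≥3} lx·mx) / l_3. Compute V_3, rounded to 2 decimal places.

lx·mx for x ≥ 3: 0.81, 0.546, 0.36, 0.055 → sum = 1.771
V_3 = 1.771 / l_3 = 1.771 / 0.9 = 1.967778… → 1.97

1.97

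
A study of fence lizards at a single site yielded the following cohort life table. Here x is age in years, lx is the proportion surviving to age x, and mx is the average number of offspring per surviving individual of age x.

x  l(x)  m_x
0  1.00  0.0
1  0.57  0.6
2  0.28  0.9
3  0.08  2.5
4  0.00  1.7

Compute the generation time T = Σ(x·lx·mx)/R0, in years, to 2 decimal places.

1.82

lx·mx: 0, 0.342, 0.252, 0.2, 0 → R0 = 0.794
x·lx·mx: 0, 0.342, 0.504, 0.6, 0 → Σ = 1.446
T = 1.446 / 0.794 = 1.821159… → 1.82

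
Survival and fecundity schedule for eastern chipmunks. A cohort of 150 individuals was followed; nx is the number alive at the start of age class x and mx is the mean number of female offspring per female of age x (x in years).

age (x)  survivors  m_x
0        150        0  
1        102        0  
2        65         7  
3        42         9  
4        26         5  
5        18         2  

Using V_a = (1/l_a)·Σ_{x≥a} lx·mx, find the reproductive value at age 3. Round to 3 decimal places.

12.952

lx = nx/n0 = nx/150: 1, 0.68, 0.43333…, 0.28, 0.17333…, 0.12
lx·mx for x ≥ 3: 2.52, 0.866667…, 0.24 → sum = 3.626667…
V_3 = 3.626667… / l_3 = 3.626667… / 0.28 = 12.952381… → 12.952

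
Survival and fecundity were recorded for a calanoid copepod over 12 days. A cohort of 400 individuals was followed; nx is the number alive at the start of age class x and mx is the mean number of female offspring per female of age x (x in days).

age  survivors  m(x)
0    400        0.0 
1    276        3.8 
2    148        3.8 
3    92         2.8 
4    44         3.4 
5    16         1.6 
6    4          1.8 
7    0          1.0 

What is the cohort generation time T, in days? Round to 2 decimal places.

lx = nx/n0 = nx/400: 1, 0.69, 0.37, 0.23, 0.11, 0.04, 0.01, 0
lx·mx: 0, 2.622, 1.406, 0.644, 0.374, 0.064, 0.018, 0 → R0 = 5.128
x·lx·mx: 0, 2.622, 2.812, 1.932, 1.496, 0.32, 0.108, 0 → Σ = 9.29
T = 9.29 / 5.128 = 1.811622… → 1.81

1.81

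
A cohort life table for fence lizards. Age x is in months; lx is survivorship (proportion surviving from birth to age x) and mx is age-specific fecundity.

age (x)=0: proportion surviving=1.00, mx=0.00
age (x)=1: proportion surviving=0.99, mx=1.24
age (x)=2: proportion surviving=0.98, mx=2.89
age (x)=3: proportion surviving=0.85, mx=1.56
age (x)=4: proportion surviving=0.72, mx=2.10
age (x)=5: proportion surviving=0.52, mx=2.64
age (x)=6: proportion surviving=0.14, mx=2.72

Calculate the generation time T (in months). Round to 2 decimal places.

lx·mx: 0, 1.2276, 2.8322, 1.326, 1.512, 1.3728, 0.3808 → R0 = 8.6514
x·lx·mx: 0, 1.2276, 5.6644, 3.978, 6.048, 6.864, 2.2848 → Σ = 26.0668
T = 26.0668 / 8.6514 = 3.013015… → 3.01

3.01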